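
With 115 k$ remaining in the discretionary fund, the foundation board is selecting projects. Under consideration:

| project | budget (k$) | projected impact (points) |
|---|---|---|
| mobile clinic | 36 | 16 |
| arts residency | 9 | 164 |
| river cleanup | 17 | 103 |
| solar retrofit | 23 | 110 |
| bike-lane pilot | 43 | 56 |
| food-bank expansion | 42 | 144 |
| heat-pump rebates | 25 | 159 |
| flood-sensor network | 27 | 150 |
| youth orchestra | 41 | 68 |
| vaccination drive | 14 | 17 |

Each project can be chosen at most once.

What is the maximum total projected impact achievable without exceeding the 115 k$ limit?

703

Ranking by ratio (projected impact/k$): arts residency 18.22, heat-pump rebates 6.36, river cleanup 6.06, flood-sensor network 5.56.
Taking arts residency + river cleanup + solar retrofit + heat-pump rebates + flood-sensor network + vaccination drive: 115 k$ used, 703 in projected impact.
Runner-up arts residency + river cleanup + solar retrofit + heat-pump rebates + flood-sensor network tops out at 686.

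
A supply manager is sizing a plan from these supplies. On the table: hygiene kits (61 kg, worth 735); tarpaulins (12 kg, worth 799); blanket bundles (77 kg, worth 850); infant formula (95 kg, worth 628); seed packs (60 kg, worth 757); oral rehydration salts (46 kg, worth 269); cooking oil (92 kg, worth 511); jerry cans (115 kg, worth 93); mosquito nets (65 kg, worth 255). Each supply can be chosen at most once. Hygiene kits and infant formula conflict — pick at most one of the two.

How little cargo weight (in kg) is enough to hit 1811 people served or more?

Minimise kg subject to total people served ≥ 1811.
tarpaulins + seed packs + oral rehydration salts: 1825 people served at 118 kg.
No combination under 118 kg hits 1811.

118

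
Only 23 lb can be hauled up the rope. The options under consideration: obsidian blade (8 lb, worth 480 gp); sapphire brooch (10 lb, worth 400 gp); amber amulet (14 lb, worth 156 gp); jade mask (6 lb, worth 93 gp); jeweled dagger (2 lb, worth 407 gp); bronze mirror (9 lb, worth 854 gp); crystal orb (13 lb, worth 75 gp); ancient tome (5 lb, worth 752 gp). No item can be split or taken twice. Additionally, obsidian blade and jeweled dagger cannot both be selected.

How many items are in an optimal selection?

4

The maximum value within 23 lb is 2106.
jade mask + jeweled dagger + bronze mirror + ancient tome hits 2106 at 22 lb.
Every optimal selection uses 4 items.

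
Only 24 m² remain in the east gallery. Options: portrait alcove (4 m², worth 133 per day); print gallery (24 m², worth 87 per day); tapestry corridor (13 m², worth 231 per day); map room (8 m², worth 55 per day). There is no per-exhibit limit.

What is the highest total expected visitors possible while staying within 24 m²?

By expected visitors per m²: portrait alcove 33.25, tapestry corridor 17.77, map room 6.88, print gallery 3.62 lead.
Taking 6×portrait alcove: 24 m² used, 798 in expected visitors.
Every other selection either busts 24 m² or fails to beat 798.

798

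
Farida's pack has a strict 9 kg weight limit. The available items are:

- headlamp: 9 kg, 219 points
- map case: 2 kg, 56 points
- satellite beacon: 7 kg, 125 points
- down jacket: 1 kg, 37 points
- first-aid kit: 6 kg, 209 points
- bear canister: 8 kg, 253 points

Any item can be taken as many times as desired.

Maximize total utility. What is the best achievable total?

333

The ratio ordering already packs tightly: 9×down jacket, 9 kg, 333.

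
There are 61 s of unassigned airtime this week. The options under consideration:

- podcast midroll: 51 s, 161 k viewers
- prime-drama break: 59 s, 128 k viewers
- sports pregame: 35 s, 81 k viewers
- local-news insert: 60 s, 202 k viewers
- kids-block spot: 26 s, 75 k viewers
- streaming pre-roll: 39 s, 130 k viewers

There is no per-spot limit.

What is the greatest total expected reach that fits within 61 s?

Density check — local-news insert 3.37, streaming pre-roll 3.33, podcast midroll 3.16, kids-block spot 2.88 are the best per s.
The ratio ordering already packs tightly: local-news insert, 60 s, 202.
No other feasible combination exceeds 202.

202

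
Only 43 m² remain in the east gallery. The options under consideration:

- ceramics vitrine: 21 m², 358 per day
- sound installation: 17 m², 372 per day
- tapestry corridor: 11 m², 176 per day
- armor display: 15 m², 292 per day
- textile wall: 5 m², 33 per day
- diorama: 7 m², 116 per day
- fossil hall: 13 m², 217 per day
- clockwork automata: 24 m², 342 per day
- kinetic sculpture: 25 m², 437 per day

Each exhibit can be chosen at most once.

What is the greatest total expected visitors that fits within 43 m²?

840

Taking the top-ratio exhibits first gives sound installation + armor display + diorama for 780 (39 m²).
Dropping diorama frees 7 m²; slotting in tapestry corridor (11 m²) lifts the total to 840 at 43 m².
Next best is sound installation + kinetic sculpture at 809 (42 m²) — short by 31.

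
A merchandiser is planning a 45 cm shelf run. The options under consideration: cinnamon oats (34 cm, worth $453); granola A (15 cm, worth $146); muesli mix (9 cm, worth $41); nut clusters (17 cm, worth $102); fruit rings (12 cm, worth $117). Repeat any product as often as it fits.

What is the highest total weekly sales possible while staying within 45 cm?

Best packing: cinnamon oats + muesli mix — 43 cm, 494 total.
That's the maximum — no swap from here does better than 494.

494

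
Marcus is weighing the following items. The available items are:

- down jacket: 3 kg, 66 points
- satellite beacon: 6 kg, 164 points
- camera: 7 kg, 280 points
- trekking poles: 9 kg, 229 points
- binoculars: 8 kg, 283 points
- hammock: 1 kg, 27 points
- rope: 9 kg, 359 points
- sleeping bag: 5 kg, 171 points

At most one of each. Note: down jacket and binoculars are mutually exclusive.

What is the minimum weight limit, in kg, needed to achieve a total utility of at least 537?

15

Need the lightest bundle worth ≥ 537.
camera + binoculars reaches 563 using 15 kg.
Any bundle with less than 15 kg falls short of 537.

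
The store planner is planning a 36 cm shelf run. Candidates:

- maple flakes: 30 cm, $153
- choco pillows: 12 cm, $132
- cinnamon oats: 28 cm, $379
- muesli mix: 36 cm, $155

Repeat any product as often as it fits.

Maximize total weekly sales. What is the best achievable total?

396

Density check — cinnamon oats 13.54, choco pillows 11.00, maple flakes 5.10 are the best per cm.
Greedy by ratio would take cinnamon oats: 28 cm used, total 379.
Dropping cinnamon oats frees 28 cm; slotting in 3×choco pillows (36 cm) lifts the total to 396 at 36 cm.
Nothing else within 36 cm beats 396.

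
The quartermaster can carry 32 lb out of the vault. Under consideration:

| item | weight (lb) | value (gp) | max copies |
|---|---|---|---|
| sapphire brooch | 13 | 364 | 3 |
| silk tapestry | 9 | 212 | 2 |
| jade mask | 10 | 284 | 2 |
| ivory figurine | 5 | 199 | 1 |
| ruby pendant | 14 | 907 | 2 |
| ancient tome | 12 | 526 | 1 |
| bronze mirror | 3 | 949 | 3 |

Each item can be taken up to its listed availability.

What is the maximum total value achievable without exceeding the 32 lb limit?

By value per lb: bronze mirror 316.33, ruby pendant 64.79, ancient tome 43.83, ivory figurine 39.80 lead.
Greedy by ratio would take ivory figurine + ruby pendant + 3×bronze mirror: 28 lb used, total 3953.
Dropping ivory figurine frees 5 lb; slotting in silk tapestry (9 lb) lifts the total to 3966 at 32 lb.
Nothing else within 32 lb beats 3966.

3966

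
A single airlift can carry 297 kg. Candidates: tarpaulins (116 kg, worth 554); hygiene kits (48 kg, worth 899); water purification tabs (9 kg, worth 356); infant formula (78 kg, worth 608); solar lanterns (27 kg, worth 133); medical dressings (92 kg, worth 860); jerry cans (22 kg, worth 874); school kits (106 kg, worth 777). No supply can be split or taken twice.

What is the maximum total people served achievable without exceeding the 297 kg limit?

3766

Greedy by ratio would take hygiene kits + water purification tabs + infant formula + solar lanterns + medical dressings + jerry cans: 276 kg used, total 3730.
The 105 kg tied up in infant formula and solar lanterns is better spent on school kits — total rises to 3766 (277 kg).
An exhaustive check of the 256 subsets confirms 3766.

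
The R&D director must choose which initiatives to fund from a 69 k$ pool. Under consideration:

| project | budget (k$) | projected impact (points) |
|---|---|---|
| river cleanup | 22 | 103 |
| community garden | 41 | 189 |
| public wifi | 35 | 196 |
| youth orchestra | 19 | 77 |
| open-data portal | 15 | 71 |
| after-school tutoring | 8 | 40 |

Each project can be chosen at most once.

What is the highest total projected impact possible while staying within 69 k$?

344

Density check — public wifi 5.60, after-school tutoring 5.00, open-data portal 4.73, river cleanup 4.68 are the best per k$.
The ratio heuristic lands on public wifi + open-data portal + after-school tutoring (307) but leaves 11 k$ idle.
The 8 k$ tied up in after-school tutoring is better spent on youth orchestra — total rises to 344 (69 k$).
Runner-up river cleanup + public wifi + after-school tutoring tops out at 339.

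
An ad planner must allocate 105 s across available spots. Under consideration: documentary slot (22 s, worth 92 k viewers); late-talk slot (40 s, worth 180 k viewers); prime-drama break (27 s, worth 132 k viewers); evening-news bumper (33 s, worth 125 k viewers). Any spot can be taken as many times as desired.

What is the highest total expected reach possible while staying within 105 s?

488

The ratio ordering already packs tightly: documentary slot + 3×prime-drama break, 103 s, 488.
Nothing else within 105 s beats 488.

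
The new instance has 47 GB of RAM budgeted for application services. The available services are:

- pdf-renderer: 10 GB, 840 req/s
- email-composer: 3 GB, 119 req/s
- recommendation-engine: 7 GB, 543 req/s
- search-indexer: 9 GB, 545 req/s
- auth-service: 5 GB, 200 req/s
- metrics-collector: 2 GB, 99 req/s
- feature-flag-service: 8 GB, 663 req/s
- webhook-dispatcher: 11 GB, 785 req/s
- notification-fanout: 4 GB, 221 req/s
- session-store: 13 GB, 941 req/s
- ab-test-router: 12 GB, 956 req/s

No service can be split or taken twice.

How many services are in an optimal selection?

Optimal total is 3621.
One optimal bundle: pdf-renderer + feature-flag-service + notification-fanout + session-store + ab-test-router (47 GB).
All optima have 5 services.

5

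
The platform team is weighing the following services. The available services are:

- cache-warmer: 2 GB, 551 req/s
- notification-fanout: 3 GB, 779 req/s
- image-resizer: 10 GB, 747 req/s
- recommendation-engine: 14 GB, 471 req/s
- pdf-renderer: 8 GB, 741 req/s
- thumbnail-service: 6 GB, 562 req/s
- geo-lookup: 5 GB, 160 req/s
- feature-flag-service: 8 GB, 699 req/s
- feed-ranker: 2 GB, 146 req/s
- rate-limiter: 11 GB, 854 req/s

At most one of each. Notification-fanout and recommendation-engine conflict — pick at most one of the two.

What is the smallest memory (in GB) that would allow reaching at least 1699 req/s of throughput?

11

Need the lightest bundle worth ≥ 1699.
cache-warmer + notification-fanout + thumbnail-service: 1892 throughput at 11 GB.
Any bundle with less than 11 GB falls short of 1699.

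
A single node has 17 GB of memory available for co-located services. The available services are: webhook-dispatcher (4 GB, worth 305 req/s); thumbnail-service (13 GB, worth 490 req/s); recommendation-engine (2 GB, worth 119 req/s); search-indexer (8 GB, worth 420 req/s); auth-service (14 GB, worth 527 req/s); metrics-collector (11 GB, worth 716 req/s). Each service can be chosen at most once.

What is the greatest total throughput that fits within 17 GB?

Webhook-dispatcher + recommendation-engine + metrics-collector uses 17 of the 17 GB and totals 1140.

1140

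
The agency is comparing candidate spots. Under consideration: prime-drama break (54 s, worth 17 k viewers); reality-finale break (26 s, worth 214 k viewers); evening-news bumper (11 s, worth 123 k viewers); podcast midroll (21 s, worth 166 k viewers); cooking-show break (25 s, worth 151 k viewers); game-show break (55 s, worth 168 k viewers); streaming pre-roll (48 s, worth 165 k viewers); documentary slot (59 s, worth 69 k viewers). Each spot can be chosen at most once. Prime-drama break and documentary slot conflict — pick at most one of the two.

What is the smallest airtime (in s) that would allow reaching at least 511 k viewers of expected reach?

Need the lightest bundle worth ≥ 511.
Taking reality-finale break + podcast midroll + cooking-show break gives 531 (≥ 511) for 72 s.
Any bundle with less than 72 s falls short of 511.

72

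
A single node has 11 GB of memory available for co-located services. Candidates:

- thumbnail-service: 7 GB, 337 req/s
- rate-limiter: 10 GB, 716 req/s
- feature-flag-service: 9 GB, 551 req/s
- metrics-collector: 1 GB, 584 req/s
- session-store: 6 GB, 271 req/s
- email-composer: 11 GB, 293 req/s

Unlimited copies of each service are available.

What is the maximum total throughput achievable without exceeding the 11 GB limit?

6424

The ratio ordering already packs tightly: 11×metrics-collector, 11 GB, 6424.
No other feasible combination exceeds 6424.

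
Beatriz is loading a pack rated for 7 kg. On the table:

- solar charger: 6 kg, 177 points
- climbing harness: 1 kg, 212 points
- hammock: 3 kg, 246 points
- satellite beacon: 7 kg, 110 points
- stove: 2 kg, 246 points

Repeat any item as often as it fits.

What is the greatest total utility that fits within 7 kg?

Density check — climbing harness 212.00, stove 123.00, hammock 82.00, solar charger 29.50 are the best per kg.
The ratio ordering already packs tightly: 7×climbing harness, 7 kg, 1484.
That's the maximum — no swap from here does better than 1484.

1484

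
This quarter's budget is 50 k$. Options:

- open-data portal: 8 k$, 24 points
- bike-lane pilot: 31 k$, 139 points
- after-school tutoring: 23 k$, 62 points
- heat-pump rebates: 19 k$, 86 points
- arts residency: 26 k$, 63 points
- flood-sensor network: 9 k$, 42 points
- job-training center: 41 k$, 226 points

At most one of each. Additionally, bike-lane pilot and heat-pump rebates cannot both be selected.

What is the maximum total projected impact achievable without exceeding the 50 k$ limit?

Ranking by ratio (projected impact/k$): job-training center 5.51, flood-sensor network 4.67, heat-pump rebates 4.53.
Flood-sensor network + job-training center uses 50 of the 50 k$ and totals 268.

268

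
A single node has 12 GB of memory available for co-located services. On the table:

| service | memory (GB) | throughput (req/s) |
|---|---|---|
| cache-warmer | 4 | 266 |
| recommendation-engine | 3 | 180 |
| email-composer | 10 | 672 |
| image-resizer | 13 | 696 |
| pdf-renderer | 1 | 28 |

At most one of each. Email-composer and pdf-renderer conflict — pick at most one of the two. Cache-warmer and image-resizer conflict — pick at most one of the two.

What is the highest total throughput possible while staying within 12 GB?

Best packing: email-composer — 10 GB, 672 total.
Runner-up cache-warmer + recommendation-engine + pdf-renderer tops out at 474.

672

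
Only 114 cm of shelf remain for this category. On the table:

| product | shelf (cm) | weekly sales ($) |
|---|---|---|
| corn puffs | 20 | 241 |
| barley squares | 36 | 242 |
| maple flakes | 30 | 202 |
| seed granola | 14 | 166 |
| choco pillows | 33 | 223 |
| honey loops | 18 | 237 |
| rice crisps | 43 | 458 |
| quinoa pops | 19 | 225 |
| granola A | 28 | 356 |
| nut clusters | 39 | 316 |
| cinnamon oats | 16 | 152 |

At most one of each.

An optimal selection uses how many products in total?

5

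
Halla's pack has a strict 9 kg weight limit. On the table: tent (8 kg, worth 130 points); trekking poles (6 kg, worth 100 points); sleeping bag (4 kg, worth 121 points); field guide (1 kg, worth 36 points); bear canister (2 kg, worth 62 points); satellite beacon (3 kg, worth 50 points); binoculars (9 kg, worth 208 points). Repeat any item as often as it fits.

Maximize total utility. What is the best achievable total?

The ratio ordering already packs tightly: 9×field guide, 9 kg, 324.
Every other selection either busts 9 kg or fails to beat 324.

324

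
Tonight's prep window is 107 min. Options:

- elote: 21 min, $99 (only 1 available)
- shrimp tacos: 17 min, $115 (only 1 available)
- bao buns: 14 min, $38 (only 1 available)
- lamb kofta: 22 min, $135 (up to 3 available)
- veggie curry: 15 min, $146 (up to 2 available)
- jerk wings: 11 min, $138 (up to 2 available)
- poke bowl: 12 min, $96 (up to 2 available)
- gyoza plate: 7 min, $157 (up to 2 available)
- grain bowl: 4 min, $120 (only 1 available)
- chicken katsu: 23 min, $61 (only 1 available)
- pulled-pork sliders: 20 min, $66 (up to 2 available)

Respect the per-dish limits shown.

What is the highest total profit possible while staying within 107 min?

Density check — grain bowl 30.00, gyoza plate 22.43, jerk wings 12.55 are the best per min.
Filling by ratio: 2×veggie curry + 2×jerk wings + 2×poke bowl + 2×gyoza plate + grain bowl for 1194, with 13 min left unused.
The 12 min tied up in poke bowl is better spent on lamb kofta — total rises to 1233 (104 min).
That's the maximum — no swap from here does better than 1233.

1233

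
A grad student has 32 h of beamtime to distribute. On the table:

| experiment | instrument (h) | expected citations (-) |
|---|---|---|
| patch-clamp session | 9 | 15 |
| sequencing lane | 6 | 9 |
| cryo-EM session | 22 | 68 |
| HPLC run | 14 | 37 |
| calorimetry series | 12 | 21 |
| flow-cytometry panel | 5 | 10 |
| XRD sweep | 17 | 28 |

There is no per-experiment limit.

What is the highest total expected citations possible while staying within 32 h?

88

Best packing: cryo-EM session + 2×flow-cytometry panel — 32 h, 88 total.
No other feasible combination exceeds 88.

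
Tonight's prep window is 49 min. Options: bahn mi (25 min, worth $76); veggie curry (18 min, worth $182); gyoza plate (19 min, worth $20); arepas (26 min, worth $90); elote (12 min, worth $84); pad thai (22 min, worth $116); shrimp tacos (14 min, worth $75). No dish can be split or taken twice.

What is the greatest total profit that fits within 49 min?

341

Best packing: veggie curry + elote + shrimp tacos — 44 min, 341 total.
Nothing else within 49 min beats 341.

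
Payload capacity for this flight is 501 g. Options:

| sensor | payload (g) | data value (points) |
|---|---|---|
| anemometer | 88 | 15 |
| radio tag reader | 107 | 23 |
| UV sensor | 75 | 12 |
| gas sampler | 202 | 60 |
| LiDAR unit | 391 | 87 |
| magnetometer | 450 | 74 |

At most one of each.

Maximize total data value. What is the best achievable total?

110

The ratio ordering already packs tightly: anemometer + radio tag reader + UV sensor + gas sampler, 472 g, 110.
Radio tag reader + LiDAR unit (498 g) also reaches 110 — a tie, but nothing goes higher.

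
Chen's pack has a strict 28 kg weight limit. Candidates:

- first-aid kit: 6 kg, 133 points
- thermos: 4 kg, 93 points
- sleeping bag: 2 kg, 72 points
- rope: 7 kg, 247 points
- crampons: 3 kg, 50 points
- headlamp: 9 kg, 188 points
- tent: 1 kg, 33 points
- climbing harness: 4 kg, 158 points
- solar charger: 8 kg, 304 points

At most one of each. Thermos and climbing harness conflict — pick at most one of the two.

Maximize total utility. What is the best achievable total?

947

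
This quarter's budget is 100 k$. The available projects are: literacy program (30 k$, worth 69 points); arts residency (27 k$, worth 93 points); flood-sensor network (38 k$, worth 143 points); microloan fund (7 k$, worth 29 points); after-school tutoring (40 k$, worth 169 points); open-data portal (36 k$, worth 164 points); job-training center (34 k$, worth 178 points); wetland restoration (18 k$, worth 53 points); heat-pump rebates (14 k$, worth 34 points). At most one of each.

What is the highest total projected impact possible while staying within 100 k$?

The ratio heuristic lands on microloan fund + open-data portal + job-training center + wetland restoration (424) but leaves 5 k$ idle.
Dropping microloan fund and wetland restoration frees 25 k$; slotting in arts residency (27 k$) lifts the total to 435 at 97 k$.

435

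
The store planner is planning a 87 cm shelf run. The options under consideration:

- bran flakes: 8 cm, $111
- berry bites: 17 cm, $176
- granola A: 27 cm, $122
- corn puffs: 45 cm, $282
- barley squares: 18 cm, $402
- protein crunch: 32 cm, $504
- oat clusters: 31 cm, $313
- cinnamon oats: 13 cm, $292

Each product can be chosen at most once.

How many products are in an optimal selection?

4

The maximum weekly sales within 87 cm is 1374.
One optimal bundle: berry bites + barley squares + protein crunch + cinnamon oats (80 cm).
Any selection reaching 1374 contains exactly 4 products.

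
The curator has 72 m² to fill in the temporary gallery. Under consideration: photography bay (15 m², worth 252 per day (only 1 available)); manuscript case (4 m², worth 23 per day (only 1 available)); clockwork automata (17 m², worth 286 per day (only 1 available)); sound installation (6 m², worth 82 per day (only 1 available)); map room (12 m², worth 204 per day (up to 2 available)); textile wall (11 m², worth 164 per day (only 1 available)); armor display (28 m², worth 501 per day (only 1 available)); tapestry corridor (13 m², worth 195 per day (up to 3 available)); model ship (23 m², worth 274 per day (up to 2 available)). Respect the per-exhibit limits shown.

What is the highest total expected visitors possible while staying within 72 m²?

Taking the top-ratio exhibits first gives clockwork automata + 2×map room + armor display for 1195 (69 m²).
Dropping map room frees 12 m²; slotting in photography bay (15 m²) lifts the total to 1243 at 72 m².
Nothing else within 72 m² beats 1243.

1243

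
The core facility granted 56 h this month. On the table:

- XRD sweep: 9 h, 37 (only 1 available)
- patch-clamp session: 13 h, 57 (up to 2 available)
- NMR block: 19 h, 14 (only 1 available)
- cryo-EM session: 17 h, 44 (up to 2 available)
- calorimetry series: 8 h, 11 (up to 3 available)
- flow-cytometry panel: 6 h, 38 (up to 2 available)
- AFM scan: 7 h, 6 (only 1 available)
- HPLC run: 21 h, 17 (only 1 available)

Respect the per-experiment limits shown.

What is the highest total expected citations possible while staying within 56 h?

238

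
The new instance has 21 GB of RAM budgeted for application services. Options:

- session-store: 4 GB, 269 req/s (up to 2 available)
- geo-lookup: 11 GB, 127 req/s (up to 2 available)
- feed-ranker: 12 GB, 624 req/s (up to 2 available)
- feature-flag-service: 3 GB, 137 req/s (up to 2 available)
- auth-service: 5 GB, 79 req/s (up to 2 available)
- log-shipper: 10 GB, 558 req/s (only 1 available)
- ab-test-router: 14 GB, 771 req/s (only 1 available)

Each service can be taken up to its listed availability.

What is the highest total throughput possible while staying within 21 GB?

1233

Best packing: 2×session-store + feature-flag-service + log-shipper — 21 GB, 1233 total.
Every other selection either busts 21 GB or exceeds an availability limit or fails to beat 1233.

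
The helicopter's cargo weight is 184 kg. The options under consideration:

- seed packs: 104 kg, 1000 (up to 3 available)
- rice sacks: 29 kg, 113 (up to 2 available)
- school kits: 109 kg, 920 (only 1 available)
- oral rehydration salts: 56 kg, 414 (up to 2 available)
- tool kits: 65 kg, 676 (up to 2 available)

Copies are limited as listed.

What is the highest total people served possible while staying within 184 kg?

1676

Density check — tool kits 10.40, seed packs 9.62, school kits 8.44, oral rehydration salts 7.39 are the best per kg.
A density-first pass picks rice sacks + 2×tool kits — 1465 at 159 kg.
Replace rice sacks and tool kits with seed packs: the trade gains 211 net, giving 1676 at 169 kg.
Nothing else within 184 kg beats 1676.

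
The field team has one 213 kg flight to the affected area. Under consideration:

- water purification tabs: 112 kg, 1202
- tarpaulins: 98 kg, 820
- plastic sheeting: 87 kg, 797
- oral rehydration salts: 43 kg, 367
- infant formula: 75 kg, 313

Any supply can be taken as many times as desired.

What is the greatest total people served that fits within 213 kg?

2022

Filling by ratio: water purification tabs + plastic sheeting for 1999, with 14 kg left unused.
Replace plastic sheeting with tarpaulins: the trade gains 23 net, giving 2022 at 210 kg.
Every other selection either busts 213 kg or fails to beat 2022.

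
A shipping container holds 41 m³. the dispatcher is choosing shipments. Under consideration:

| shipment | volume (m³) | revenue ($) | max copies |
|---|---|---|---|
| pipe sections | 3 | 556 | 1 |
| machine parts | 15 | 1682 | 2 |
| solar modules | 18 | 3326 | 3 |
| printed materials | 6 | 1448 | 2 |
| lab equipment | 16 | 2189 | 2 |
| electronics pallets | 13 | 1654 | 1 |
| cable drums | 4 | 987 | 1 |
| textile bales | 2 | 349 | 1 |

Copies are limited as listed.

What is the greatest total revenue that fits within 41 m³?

8114

The ratio ordering already packs tightly: pipe sections + solar modules + 2×printed materials + cable drums + textile bales, 39 m³, 8114.
Nothing else within 41 m³ beats 8114.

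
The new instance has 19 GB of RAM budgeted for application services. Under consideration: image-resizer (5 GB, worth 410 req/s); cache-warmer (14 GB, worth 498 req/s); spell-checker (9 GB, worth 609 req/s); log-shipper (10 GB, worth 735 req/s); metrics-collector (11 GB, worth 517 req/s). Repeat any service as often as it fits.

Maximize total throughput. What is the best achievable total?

The ratio heuristic lands on 3×image-resizer (1230) but leaves 4 GB idle.
Replace image-resizer with spell-checker: the trade gains 199 net, giving 1429 at 19 GB.

1429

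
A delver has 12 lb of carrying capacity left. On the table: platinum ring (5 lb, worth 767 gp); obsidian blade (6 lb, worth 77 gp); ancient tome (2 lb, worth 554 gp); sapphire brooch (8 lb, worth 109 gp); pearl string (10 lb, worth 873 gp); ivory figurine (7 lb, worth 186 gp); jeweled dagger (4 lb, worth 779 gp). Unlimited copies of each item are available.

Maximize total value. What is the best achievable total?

6×ancient tome uses 12 of the 12 lb and totals 3324.

3324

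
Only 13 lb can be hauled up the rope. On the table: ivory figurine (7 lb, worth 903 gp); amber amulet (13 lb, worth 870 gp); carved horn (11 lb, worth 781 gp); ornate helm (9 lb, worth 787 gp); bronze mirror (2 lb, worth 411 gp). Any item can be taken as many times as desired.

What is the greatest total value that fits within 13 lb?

2466

Best packing: 6×bronze mirror — 12 lb, 2466 total.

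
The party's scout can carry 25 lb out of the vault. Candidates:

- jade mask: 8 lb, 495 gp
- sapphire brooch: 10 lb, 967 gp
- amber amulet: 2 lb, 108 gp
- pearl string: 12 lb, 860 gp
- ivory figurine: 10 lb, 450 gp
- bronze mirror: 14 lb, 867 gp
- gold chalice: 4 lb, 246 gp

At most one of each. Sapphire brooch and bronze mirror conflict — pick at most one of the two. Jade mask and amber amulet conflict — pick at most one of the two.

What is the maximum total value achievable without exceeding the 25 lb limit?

The ratio ordering already packs tightly: sapphire brooch + amber amulet + pearl string, 24 lb, 1935.
Every other selection either busts 25 lb or breaks a pairing rule or fails to beat 1935.

1935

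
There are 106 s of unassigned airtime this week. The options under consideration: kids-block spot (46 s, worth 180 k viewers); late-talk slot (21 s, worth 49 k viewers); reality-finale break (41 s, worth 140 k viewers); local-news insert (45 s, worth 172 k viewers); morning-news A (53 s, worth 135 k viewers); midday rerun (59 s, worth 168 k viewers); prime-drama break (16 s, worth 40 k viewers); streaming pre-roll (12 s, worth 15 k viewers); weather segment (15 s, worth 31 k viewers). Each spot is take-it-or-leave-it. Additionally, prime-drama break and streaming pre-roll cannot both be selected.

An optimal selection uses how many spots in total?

3

The maximum expected reach within 106 s is 383.
One optimal bundle: kids-block spot + local-news insert + weather segment (106 s).
All optima have 3 spots.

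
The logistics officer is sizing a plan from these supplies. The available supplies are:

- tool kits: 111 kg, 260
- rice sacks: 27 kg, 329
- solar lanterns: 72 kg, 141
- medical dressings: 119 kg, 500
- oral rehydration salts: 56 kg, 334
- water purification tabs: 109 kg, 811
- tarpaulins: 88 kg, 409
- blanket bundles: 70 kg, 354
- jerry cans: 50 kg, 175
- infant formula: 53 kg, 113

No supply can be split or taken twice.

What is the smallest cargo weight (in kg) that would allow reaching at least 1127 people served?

136

Need the lightest bundle worth ≥ 1127.
rice sacks + water purification tabs reaches 1140 using 136 kg.
Any bundle with less than 136 kg falls short of 1127.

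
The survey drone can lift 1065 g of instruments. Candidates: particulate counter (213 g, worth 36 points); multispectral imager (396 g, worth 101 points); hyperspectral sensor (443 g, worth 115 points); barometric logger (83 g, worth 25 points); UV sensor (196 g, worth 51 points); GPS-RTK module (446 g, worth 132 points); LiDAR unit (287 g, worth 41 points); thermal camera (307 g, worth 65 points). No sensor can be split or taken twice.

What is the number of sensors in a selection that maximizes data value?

3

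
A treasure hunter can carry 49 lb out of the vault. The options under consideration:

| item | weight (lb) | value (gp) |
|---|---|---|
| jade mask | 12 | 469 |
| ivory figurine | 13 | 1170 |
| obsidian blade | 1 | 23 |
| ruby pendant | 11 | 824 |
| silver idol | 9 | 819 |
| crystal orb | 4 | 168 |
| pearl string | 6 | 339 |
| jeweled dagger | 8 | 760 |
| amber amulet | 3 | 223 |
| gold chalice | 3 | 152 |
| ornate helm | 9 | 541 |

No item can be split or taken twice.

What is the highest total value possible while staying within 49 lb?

3987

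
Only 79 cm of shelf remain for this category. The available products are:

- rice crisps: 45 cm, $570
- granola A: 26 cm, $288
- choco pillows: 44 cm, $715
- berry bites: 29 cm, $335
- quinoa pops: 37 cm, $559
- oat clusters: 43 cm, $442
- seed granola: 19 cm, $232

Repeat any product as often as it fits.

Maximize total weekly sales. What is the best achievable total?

1118

By weekly sales per cm: choco pillows 16.25, quinoa pops 15.11, rice crisps 12.67, seed granola 12.21 lead.
The ratio heuristic lands on choco pillows + seed granola (947) but leaves 16 cm idle.
Replace choco pillows and seed granola with 2×quinoa pops: the trade gains 171 net, giving 1118 at 74 cm.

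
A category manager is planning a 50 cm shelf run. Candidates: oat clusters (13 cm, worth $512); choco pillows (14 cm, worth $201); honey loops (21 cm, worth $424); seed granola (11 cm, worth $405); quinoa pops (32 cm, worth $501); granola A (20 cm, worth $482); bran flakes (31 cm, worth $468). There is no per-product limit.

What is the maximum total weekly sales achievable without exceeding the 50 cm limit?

1941

Ranking by ratio (weekly sales/cm): oat clusters 39.38, seed granola 36.82, granola A 24.10.
Taking 3×oat clusters + seed granola: 50 cm used, 1941 in weekly sales.
Nothing else within 50 cm beats 1941.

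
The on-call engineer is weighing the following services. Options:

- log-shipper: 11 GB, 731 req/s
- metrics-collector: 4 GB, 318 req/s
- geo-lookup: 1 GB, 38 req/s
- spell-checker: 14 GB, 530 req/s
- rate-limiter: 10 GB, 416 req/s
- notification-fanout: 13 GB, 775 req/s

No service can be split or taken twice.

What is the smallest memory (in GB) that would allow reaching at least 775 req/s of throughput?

13

Need the lightest bundle worth ≥ 775.
Taking notification-fanout gives 775 (≥ 775) for 13 GB.
Below 13 GB the best achievable stays under 775.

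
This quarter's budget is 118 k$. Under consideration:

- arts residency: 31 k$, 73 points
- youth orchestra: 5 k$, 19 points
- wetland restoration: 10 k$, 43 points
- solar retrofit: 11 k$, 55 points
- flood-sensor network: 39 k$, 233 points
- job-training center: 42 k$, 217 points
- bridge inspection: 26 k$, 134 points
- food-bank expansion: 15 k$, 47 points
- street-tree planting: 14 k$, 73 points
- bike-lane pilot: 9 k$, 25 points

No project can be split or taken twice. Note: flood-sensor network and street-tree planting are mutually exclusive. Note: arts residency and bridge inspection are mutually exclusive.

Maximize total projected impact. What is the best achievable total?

639

Best packing: solar retrofit + flood-sensor network + job-training center + bridge inspection — 118 k$, 639 total.
The closest alternative, wetland restoration + flood-sensor network + job-training center + bridge inspection, reaches only 627.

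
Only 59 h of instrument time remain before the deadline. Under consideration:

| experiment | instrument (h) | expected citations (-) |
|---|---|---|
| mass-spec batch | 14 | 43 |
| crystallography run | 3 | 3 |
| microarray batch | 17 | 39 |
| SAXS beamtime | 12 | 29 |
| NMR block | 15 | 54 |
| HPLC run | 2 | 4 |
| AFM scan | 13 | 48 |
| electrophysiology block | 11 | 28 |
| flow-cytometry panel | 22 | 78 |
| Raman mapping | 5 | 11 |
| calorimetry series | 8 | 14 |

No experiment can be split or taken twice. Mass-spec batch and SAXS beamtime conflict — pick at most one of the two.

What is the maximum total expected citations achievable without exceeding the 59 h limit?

195

By expected citations per h: AFM scan 3.69, NMR block 3.60, flow-cytometry panel 3.55, mass-spec batch 3.07 lead.
Best packing: NMR block + HPLC run + AFM scan + flow-cytometry panel + Raman mapping — 57 h, 195 total.
The spare 2 h is too small for any remaining experiment, and no feasible exchange beats 195.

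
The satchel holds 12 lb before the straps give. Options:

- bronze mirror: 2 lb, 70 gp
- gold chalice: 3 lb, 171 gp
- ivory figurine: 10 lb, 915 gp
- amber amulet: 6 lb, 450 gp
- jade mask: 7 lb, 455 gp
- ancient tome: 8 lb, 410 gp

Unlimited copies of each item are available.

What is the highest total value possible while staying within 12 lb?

985

By value per lb: ivory figurine 91.50, amber amulet 75.00, jade mask 65.00 lead.
The ratio ordering already packs tightly: bronze mirror + ivory figurine, 12 lb, 985.
Nothing else within 12 lb beats 985.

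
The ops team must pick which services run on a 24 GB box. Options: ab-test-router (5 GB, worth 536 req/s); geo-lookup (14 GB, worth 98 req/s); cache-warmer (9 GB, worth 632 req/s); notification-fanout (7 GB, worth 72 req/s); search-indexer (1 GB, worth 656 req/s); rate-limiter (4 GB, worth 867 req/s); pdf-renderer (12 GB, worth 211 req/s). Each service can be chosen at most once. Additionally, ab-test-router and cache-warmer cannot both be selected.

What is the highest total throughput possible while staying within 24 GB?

2270

Ab-test-router + search-indexer + rate-limiter + pdf-renderer uses 22 of the 24 GB and totals 2270.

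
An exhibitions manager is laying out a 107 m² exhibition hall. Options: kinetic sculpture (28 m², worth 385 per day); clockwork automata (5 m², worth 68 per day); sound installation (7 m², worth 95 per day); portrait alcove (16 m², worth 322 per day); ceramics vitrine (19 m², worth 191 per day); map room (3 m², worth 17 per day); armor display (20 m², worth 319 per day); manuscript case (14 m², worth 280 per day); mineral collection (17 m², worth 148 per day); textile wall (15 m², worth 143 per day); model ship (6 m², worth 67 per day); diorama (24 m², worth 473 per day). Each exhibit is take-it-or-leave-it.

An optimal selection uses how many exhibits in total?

6

Best achievable expected visitors is 1847.
kinetic sculpture + clockwork automata + portrait alcove + armor display + manuscript case + diorama hits 1847 at 107 m².
All optima have 6 exhibits.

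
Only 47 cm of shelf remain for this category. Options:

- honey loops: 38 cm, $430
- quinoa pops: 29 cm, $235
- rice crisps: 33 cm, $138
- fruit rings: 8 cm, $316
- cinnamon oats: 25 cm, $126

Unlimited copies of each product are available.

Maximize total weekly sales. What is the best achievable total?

1580

Taking 5×fruit rings: 40 cm used, 1580 in weekly sales.
Nothing else within 47 cm beats 1580.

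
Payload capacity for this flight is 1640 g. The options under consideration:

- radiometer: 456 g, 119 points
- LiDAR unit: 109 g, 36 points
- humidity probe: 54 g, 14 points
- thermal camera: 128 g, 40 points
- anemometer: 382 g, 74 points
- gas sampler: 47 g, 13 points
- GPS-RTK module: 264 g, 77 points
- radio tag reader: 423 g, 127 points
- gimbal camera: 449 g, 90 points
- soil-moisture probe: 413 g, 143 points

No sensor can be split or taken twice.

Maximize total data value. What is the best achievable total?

Greedy by ratio would take LiDAR unit + humidity probe + thermal camera + gas sampler + GPS-RTK module + radio tag reader + soil-moisture probe: 1438 g used, total 450.
Dropping GPS-RTK module frees 264 g; slotting in radiometer (456 g) lifts the total to 492 at 1630 g.
The closest alternative, radiometer + humidity probe + GPS-RTK module + radio tag reader + soil-moisture probe, reaches only 480.

492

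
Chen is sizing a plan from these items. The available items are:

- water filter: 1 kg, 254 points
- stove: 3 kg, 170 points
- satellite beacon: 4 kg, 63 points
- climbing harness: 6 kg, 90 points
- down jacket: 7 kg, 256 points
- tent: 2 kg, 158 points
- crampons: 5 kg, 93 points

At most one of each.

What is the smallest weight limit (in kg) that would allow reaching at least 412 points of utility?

3

Look for the lowest-weight combination reaching 412.
water filter + tent reaches 412 using 3 kg.
Any bundle with less than 3 kg falls short of 412.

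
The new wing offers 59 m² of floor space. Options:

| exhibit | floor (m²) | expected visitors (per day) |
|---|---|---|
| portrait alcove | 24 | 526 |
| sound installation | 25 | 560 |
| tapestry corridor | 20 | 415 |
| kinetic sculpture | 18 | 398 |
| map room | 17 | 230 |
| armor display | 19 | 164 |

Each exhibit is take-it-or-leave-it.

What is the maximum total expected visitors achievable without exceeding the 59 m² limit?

Ranking by ratio (expected visitors/m²): sound installation 22.40, kinetic sculpture 22.11, portrait alcove 21.92, tapestry corridor 20.75.
A density-first pass picks sound installation + kinetic sculpture — 958 at 43 m².
Replace sound installation with portrait alcove + map room: the trade gains 196 net, giving 1154 at 59 m².
The closest alternative, portrait alcove + sound installation, reaches only 1086.

1154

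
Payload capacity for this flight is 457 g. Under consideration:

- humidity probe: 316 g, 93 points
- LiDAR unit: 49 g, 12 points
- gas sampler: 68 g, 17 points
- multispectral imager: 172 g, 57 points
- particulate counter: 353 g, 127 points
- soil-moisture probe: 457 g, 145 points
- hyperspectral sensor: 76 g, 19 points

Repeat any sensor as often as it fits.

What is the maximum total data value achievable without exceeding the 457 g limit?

151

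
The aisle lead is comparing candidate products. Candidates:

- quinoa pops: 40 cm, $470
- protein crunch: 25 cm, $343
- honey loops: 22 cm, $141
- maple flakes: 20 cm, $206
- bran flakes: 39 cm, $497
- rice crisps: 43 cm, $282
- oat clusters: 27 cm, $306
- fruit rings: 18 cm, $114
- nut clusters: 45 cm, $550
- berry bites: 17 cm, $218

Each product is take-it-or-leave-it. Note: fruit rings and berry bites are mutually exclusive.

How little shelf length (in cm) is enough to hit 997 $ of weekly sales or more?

81

Minimise cm subject to total weekly sales ≥ 997.
protein crunch + bran flakes + berry bites: 1058 weekly sales at 81 cm.
Below 81 cm the best achievable stays under 997.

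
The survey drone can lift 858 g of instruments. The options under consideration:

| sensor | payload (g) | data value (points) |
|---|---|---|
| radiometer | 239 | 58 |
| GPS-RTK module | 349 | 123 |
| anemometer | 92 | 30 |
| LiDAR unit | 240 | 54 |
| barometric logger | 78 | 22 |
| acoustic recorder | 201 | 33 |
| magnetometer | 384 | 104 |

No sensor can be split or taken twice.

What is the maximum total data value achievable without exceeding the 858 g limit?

257

Density check — GPS-RTK module 0.35, anemometer 0.33, barometric logger 0.28, magnetometer 0.27 are the best per g.
A density-first pass picks radiometer + GPS-RTK module + anemometer + barometric logger — 233 at 758 g.
Replace radiometer and barometric logger with magnetometer: the trade gains 24 net, giving 257 at 825 g.
Every other selection either busts 858 g or fails to beat 257.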